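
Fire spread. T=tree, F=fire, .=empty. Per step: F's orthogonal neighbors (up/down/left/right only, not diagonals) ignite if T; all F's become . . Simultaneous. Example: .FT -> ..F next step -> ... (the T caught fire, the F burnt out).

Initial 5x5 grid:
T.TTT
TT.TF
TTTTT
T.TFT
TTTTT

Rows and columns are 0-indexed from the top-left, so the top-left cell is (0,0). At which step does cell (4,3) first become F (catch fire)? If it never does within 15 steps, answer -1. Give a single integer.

Step 1: cell (4,3)='F' (+7 fires, +2 burnt)
  -> target ignites at step 1
Step 2: cell (4,3)='.' (+4 fires, +7 burnt)
Step 3: cell (4,3)='.' (+3 fires, +4 burnt)
Step 4: cell (4,3)='.' (+3 fires, +3 burnt)
Step 5: cell (4,3)='.' (+2 fires, +3 burnt)
Step 6: cell (4,3)='.' (+1 fires, +2 burnt)
Step 7: cell (4,3)='.' (+0 fires, +1 burnt)
  fire out at step 7

1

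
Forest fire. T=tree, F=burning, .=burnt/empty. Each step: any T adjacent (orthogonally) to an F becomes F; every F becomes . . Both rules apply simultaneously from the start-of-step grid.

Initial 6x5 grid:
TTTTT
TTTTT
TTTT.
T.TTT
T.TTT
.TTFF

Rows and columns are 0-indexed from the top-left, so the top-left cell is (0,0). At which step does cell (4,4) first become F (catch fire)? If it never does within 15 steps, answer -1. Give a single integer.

Step 1: cell (4,4)='F' (+3 fires, +2 burnt)
  -> target ignites at step 1
Step 2: cell (4,4)='.' (+4 fires, +3 burnt)
Step 3: cell (4,4)='.' (+2 fires, +4 burnt)
Step 4: cell (4,4)='.' (+2 fires, +2 burnt)
Step 5: cell (4,4)='.' (+4 fires, +2 burnt)
Step 6: cell (4,4)='.' (+4 fires, +4 burnt)
Step 7: cell (4,4)='.' (+3 fires, +4 burnt)
Step 8: cell (4,4)='.' (+2 fires, +3 burnt)
Step 9: cell (4,4)='.' (+0 fires, +2 burnt)
  fire out at step 9

1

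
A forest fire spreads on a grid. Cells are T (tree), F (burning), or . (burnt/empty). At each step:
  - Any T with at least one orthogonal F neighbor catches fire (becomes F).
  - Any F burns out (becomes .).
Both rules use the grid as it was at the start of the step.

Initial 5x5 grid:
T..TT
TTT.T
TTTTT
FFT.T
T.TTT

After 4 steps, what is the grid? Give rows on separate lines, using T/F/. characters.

Step 1: 4 trees catch fire, 2 burn out
  T..TT
  TTT.T
  FFTTT
  ..F.T
  F.TTT
Step 2: 4 trees catch fire, 4 burn out
  T..TT
  FFT.T
  ..FTT
  ....T
  ..FTT
Step 3: 4 trees catch fire, 4 burn out
  F..TT
  ..F.T
  ...FT
  ....T
  ...FT
Step 4: 2 trees catch fire, 4 burn out
  ...TT
  ....T
  ....F
  ....T
  ....F

...TT
....T
....F
....T
....F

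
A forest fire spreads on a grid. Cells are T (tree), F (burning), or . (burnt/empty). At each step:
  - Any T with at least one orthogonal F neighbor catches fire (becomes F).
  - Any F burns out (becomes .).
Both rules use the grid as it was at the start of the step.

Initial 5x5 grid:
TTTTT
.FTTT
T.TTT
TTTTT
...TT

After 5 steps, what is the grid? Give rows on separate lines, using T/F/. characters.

Step 1: 2 trees catch fire, 1 burn out
  TFTTT
  ..FTT
  T.TTT
  TTTTT
  ...TT
Step 2: 4 trees catch fire, 2 burn out
  F.FTT
  ...FT
  T.FTT
  TTTTT
  ...TT
Step 3: 4 trees catch fire, 4 burn out
  ...FT
  ....F
  T..FT
  TTFTT
  ...TT
Step 4: 4 trees catch fire, 4 burn out
  ....F
  .....
  T...F
  TF.FT
  ...TT
Step 5: 3 trees catch fire, 4 burn out
  .....
  .....
  T....
  F...F
  ...FT

.....
.....
T....
F...F
...FT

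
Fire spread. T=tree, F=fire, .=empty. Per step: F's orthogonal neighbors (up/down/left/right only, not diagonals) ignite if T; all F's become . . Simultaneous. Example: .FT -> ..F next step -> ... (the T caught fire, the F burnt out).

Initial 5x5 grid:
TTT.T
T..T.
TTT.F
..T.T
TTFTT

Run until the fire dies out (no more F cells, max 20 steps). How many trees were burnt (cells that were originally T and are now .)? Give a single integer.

Answer: 13

Derivation:
Step 1: +4 fires, +2 burnt (F count now 4)
Step 2: +3 fires, +4 burnt (F count now 3)
Step 3: +1 fires, +3 burnt (F count now 1)
Step 4: +1 fires, +1 burnt (F count now 1)
Step 5: +1 fires, +1 burnt (F count now 1)
Step 6: +1 fires, +1 burnt (F count now 1)
Step 7: +1 fires, +1 burnt (F count now 1)
Step 8: +1 fires, +1 burnt (F count now 1)
Step 9: +0 fires, +1 burnt (F count now 0)
Fire out after step 9
Initially T: 15, now '.': 23
Total burnt (originally-T cells now '.'): 13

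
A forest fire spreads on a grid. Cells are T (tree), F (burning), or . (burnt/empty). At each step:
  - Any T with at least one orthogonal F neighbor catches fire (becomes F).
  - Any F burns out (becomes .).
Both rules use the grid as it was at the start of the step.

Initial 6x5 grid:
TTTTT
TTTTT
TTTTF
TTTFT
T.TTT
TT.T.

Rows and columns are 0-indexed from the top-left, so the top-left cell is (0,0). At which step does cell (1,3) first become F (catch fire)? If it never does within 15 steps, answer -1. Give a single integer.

Step 1: cell (1,3)='T' (+5 fires, +2 burnt)
Step 2: cell (1,3)='F' (+7 fires, +5 burnt)
  -> target ignites at step 2
Step 3: cell (1,3)='.' (+4 fires, +7 burnt)
Step 4: cell (1,3)='.' (+4 fires, +4 burnt)
Step 5: cell (1,3)='.' (+3 fires, +4 burnt)
Step 6: cell (1,3)='.' (+2 fires, +3 burnt)
Step 7: cell (1,3)='.' (+0 fires, +2 burnt)
  fire out at step 7

2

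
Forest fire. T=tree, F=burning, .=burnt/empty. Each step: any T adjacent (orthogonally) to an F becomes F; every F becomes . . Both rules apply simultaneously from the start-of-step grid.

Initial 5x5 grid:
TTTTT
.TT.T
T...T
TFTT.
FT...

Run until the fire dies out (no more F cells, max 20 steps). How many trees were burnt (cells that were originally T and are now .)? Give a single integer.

Answer: 5

Derivation:
Step 1: +3 fires, +2 burnt (F count now 3)
Step 2: +2 fires, +3 burnt (F count now 2)
Step 3: +0 fires, +2 burnt (F count now 0)
Fire out after step 3
Initially T: 14, now '.': 16
Total burnt (originally-T cells now '.'): 5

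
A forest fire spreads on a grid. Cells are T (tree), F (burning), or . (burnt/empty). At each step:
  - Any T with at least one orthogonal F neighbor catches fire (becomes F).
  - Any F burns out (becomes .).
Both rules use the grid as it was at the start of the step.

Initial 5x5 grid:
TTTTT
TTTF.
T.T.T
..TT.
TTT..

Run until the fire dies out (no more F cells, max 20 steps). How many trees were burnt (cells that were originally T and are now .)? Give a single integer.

Step 1: +2 fires, +1 burnt (F count now 2)
Step 2: +4 fires, +2 burnt (F count now 4)
Step 3: +3 fires, +4 burnt (F count now 3)
Step 4: +4 fires, +3 burnt (F count now 4)
Step 5: +1 fires, +4 burnt (F count now 1)
Step 6: +1 fires, +1 burnt (F count now 1)
Step 7: +0 fires, +1 burnt (F count now 0)
Fire out after step 7
Initially T: 16, now '.': 24
Total burnt (originally-T cells now '.'): 15

Answer: 15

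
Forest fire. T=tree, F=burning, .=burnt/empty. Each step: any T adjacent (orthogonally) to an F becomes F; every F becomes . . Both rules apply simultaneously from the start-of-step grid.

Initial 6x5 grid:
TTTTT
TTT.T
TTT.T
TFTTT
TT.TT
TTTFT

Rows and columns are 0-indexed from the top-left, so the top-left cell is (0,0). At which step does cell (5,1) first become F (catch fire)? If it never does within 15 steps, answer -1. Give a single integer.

Step 1: cell (5,1)='T' (+7 fires, +2 burnt)
Step 2: cell (5,1)='F' (+7 fires, +7 burnt)
  -> target ignites at step 2
Step 3: cell (5,1)='.' (+5 fires, +7 burnt)
Step 4: cell (5,1)='.' (+3 fires, +5 burnt)
Step 5: cell (5,1)='.' (+2 fires, +3 burnt)
Step 6: cell (5,1)='.' (+1 fires, +2 burnt)
Step 7: cell (5,1)='.' (+0 fires, +1 burnt)
  fire out at step 7

2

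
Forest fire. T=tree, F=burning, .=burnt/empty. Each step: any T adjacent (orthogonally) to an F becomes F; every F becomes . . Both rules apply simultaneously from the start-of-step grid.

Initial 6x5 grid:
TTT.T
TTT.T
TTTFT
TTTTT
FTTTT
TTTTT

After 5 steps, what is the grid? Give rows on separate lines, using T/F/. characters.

Step 1: 6 trees catch fire, 2 burn out
  TTT.T
  TTT.T
  TTF.F
  FTTFT
  .FTTT
  FTTTT
Step 2: 10 trees catch fire, 6 burn out
  TTT.T
  TTF.F
  FF...
  .FF.F
  ..FFT
  .FTTT
Step 3: 7 trees catch fire, 10 burn out
  TTF.F
  FF...
  .....
  .....
  ....F
  ..FFT
Step 4: 3 trees catch fire, 7 burn out
  FF...
  .....
  .....
  .....
  .....
  ....F
Step 5: 0 trees catch fire, 3 burn out
  .....
  .....
  .....
  .....
  .....
  .....

.....
.....
.....
.....
.....
.....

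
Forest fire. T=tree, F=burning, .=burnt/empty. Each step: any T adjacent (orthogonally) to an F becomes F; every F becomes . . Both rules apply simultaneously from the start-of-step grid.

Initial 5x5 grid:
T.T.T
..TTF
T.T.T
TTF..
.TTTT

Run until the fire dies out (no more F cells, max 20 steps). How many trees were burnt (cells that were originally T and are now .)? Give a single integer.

Answer: 13

Derivation:
Step 1: +6 fires, +2 burnt (F count now 6)
Step 2: +4 fires, +6 burnt (F count now 4)
Step 3: +3 fires, +4 burnt (F count now 3)
Step 4: +0 fires, +3 burnt (F count now 0)
Fire out after step 4
Initially T: 14, now '.': 24
Total burnt (originally-T cells now '.'): 13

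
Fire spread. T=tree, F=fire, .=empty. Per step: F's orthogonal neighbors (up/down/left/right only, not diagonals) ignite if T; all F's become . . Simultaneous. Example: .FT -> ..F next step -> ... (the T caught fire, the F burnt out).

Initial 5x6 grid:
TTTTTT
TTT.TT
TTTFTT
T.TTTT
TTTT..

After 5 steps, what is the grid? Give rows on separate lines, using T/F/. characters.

Step 1: 3 trees catch fire, 1 burn out
  TTTTTT
  TTT.TT
  TTF.FT
  T.TFTT
  TTTT..
Step 2: 7 trees catch fire, 3 burn out
  TTTTTT
  TTF.FT
  TF...F
  T.F.FT
  TTTF..
Step 3: 7 trees catch fire, 7 burn out
  TTFTFT
  TF...F
  F.....
  T....F
  TTF...
Step 4: 6 trees catch fire, 7 burn out
  TF.F.F
  F.....
  ......
  F.....
  TF....
Step 5: 2 trees catch fire, 6 burn out
  F.....
  ......
  ......
  ......
  F.....

F.....
......
......
......
F.....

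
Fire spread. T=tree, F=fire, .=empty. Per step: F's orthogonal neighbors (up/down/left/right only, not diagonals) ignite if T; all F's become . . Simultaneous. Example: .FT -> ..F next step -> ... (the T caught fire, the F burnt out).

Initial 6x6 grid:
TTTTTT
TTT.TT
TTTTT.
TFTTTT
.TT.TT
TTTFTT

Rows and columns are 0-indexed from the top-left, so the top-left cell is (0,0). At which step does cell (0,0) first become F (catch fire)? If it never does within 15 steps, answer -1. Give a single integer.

Step 1: cell (0,0)='T' (+6 fires, +2 burnt)
Step 2: cell (0,0)='T' (+8 fires, +6 burnt)
Step 3: cell (0,0)='T' (+7 fires, +8 burnt)
Step 4: cell (0,0)='F' (+4 fires, +7 burnt)
  -> target ignites at step 4
Step 5: cell (0,0)='.' (+2 fires, +4 burnt)
Step 6: cell (0,0)='.' (+2 fires, +2 burnt)
Step 7: cell (0,0)='.' (+1 fires, +2 burnt)
Step 8: cell (0,0)='.' (+0 fires, +1 burnt)
  fire out at step 8

4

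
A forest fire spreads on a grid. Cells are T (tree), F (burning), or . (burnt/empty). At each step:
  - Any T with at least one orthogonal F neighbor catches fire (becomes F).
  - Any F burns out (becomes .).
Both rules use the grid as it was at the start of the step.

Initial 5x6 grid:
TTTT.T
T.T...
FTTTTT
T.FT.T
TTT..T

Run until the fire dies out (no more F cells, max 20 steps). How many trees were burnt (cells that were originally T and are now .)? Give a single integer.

Step 1: +6 fires, +2 burnt (F count now 6)
Step 2: +5 fires, +6 burnt (F count now 5)
Step 3: +3 fires, +5 burnt (F count now 3)
Step 4: +2 fires, +3 burnt (F count now 2)
Step 5: +1 fires, +2 burnt (F count now 1)
Step 6: +1 fires, +1 burnt (F count now 1)
Step 7: +0 fires, +1 burnt (F count now 0)
Fire out after step 7
Initially T: 19, now '.': 29
Total burnt (originally-T cells now '.'): 18

Answer: 18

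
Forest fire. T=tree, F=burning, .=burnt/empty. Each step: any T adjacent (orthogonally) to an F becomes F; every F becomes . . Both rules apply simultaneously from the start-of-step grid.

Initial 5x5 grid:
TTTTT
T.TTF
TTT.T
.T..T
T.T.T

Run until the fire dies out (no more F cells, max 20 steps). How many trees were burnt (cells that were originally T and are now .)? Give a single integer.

Answer: 15

Derivation:
Step 1: +3 fires, +1 burnt (F count now 3)
Step 2: +3 fires, +3 burnt (F count now 3)
Step 3: +3 fires, +3 burnt (F count now 3)
Step 4: +2 fires, +3 burnt (F count now 2)
Step 5: +3 fires, +2 burnt (F count now 3)
Step 6: +1 fires, +3 burnt (F count now 1)
Step 7: +0 fires, +1 burnt (F count now 0)
Fire out after step 7
Initially T: 17, now '.': 23
Total burnt (originally-T cells now '.'): 15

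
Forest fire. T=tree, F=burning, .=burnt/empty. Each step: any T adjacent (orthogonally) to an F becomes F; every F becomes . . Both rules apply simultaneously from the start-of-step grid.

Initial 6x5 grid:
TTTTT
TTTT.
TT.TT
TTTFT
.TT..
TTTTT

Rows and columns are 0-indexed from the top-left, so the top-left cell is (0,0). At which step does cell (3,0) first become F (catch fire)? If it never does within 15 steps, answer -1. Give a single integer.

Step 1: cell (3,0)='T' (+3 fires, +1 burnt)
Step 2: cell (3,0)='T' (+4 fires, +3 burnt)
Step 3: cell (3,0)='F' (+6 fires, +4 burnt)
  -> target ignites at step 3
Step 4: cell (3,0)='.' (+6 fires, +6 burnt)
Step 5: cell (3,0)='.' (+4 fires, +6 burnt)
Step 6: cell (3,0)='.' (+1 fires, +4 burnt)
Step 7: cell (3,0)='.' (+0 fires, +1 burnt)
  fire out at step 7

3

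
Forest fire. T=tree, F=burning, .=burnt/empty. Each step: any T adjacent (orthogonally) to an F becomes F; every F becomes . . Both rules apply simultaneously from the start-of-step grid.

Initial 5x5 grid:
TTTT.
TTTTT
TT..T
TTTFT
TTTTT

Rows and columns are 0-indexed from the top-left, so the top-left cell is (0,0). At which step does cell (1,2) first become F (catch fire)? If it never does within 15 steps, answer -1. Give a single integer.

Step 1: cell (1,2)='T' (+3 fires, +1 burnt)
Step 2: cell (1,2)='T' (+4 fires, +3 burnt)
Step 3: cell (1,2)='T' (+4 fires, +4 burnt)
Step 4: cell (1,2)='T' (+4 fires, +4 burnt)
Step 5: cell (1,2)='F' (+4 fires, +4 burnt)
  -> target ignites at step 5
Step 6: cell (1,2)='.' (+2 fires, +4 burnt)
Step 7: cell (1,2)='.' (+0 fires, +2 burnt)
  fire out at step 7

5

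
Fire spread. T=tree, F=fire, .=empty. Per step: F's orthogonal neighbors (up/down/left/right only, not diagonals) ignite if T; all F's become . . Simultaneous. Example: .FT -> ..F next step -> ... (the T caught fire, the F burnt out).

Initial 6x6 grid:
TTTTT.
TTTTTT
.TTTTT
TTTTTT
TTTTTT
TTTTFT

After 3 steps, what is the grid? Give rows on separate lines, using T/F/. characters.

Step 1: 3 trees catch fire, 1 burn out
  TTTTT.
  TTTTTT
  .TTTTT
  TTTTTT
  TTTTFT
  TTTF.F
Step 2: 4 trees catch fire, 3 burn out
  TTTTT.
  TTTTTT
  .TTTTT
  TTTTFT
  TTTF.F
  TTF...
Step 3: 5 trees catch fire, 4 burn out
  TTTTT.
  TTTTTT
  .TTTFT
  TTTF.F
  TTF...
  TF....

TTTTT.
TTTTTT
.TTTFT
TTTF.F
TTF...
TF....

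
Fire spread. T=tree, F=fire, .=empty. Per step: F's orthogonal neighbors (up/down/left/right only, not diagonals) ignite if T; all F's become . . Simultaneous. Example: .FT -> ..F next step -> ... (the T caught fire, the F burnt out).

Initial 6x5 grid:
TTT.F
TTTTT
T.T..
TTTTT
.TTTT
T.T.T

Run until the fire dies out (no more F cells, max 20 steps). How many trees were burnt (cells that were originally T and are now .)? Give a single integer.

Answer: 21

Derivation:
Step 1: +1 fires, +1 burnt (F count now 1)
Step 2: +1 fires, +1 burnt (F count now 1)
Step 3: +1 fires, +1 burnt (F count now 1)
Step 4: +3 fires, +1 burnt (F count now 3)
Step 5: +3 fires, +3 burnt (F count now 3)
Step 6: +5 fires, +3 burnt (F count now 5)
Step 7: +5 fires, +5 burnt (F count now 5)
Step 8: +1 fires, +5 burnt (F count now 1)
Step 9: +1 fires, +1 burnt (F count now 1)
Step 10: +0 fires, +1 burnt (F count now 0)
Fire out after step 10
Initially T: 22, now '.': 29
Total burnt (originally-T cells now '.'): 21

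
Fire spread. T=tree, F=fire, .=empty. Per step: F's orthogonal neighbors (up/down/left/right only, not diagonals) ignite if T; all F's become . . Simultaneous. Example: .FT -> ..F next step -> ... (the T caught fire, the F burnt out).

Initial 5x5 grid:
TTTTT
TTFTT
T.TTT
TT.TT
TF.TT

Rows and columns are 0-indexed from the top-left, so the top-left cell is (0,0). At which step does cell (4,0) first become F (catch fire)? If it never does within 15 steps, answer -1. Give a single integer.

Step 1: cell (4,0)='F' (+6 fires, +2 burnt)
  -> target ignites at step 1
Step 2: cell (4,0)='.' (+6 fires, +6 burnt)
Step 3: cell (4,0)='.' (+5 fires, +6 burnt)
Step 4: cell (4,0)='.' (+2 fires, +5 burnt)
Step 5: cell (4,0)='.' (+1 fires, +2 burnt)
Step 6: cell (4,0)='.' (+0 fires, +1 burnt)
  fire out at step 6

1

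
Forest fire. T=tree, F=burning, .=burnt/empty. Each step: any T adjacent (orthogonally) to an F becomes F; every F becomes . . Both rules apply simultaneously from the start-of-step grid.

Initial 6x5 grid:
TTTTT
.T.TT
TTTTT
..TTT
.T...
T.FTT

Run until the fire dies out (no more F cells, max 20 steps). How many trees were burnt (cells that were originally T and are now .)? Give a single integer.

Answer: 2

Derivation:
Step 1: +1 fires, +1 burnt (F count now 1)
Step 2: +1 fires, +1 burnt (F count now 1)
Step 3: +0 fires, +1 burnt (F count now 0)
Fire out after step 3
Initially T: 20, now '.': 12
Total burnt (originally-T cells now '.'): 2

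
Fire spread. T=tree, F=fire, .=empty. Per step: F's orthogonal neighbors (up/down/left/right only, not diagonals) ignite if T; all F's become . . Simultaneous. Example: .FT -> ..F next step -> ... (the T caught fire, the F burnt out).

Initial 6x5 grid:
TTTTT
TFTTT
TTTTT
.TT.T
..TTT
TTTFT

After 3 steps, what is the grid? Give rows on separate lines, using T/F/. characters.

Step 1: 7 trees catch fire, 2 burn out
  TFTTT
  F.FTT
  TFTTT
  .TT.T
  ..TFT
  TTF.F
Step 2: 9 trees catch fire, 7 burn out
  F.FTT
  ...FT
  F.FTT
  .FT.T
  ..F.F
  TF...
Step 3: 6 trees catch fire, 9 burn out
  ...FT
  ....F
  ...FT
  ..F.F
  .....
  F....

...FT
....F
...FT
..F.F
.....
F....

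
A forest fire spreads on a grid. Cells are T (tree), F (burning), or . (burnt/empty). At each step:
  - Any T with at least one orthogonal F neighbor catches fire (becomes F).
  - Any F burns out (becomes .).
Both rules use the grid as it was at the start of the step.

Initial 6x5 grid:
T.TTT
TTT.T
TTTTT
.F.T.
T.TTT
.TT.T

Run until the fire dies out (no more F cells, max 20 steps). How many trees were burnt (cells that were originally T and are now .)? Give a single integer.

Answer: 20

Derivation:
Step 1: +1 fires, +1 burnt (F count now 1)
Step 2: +3 fires, +1 burnt (F count now 3)
Step 3: +3 fires, +3 burnt (F count now 3)
Step 4: +4 fires, +3 burnt (F count now 4)
Step 5: +3 fires, +4 burnt (F count now 3)
Step 6: +3 fires, +3 burnt (F count now 3)
Step 7: +2 fires, +3 burnt (F count now 2)
Step 8: +1 fires, +2 burnt (F count now 1)
Step 9: +0 fires, +1 burnt (F count now 0)
Fire out after step 9
Initially T: 21, now '.': 29
Total burnt (originally-T cells now '.'): 20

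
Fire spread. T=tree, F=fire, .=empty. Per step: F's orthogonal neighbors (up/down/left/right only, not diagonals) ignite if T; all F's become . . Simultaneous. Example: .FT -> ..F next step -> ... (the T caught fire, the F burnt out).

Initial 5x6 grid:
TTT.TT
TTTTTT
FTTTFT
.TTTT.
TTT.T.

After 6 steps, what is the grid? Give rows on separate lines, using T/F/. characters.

Step 1: 6 trees catch fire, 2 burn out
  TTT.TT
  FTTTFT
  .FTF.F
  .TTTF.
  TTT.T.
Step 2: 9 trees catch fire, 6 burn out
  FTT.FT
  .FTF.F
  ..F...
  .FTF..
  TTT.F.
Step 3: 5 trees catch fire, 9 burn out
  .FT..F
  ..F...
  ......
  ..F...
  TFT...
Step 4: 3 trees catch fire, 5 burn out
  ..F...
  ......
  ......
  ......
  F.F...
Step 5: 0 trees catch fire, 3 burn out
  ......
  ......
  ......
  ......
  ......
Step 6: 0 trees catch fire, 0 burn out
  ......
  ......
  ......
  ......
  ......

......
......
......
......
......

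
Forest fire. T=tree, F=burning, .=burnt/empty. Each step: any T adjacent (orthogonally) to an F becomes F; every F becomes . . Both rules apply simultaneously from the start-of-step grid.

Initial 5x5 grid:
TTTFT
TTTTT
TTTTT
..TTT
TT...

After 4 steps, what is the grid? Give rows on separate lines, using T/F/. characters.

Step 1: 3 trees catch fire, 1 burn out
  TTF.F
  TTTFT
  TTTTT
  ..TTT
  TT...
Step 2: 4 trees catch fire, 3 burn out
  TF...
  TTF.F
  TTTFT
  ..TTT
  TT...
Step 3: 5 trees catch fire, 4 burn out
  F....
  TF...
  TTF.F
  ..TFT
  TT...
Step 4: 4 trees catch fire, 5 burn out
  .....
  F....
  TF...
  ..F.F
  TT...

.....
F....
TF...
..F.F
TT...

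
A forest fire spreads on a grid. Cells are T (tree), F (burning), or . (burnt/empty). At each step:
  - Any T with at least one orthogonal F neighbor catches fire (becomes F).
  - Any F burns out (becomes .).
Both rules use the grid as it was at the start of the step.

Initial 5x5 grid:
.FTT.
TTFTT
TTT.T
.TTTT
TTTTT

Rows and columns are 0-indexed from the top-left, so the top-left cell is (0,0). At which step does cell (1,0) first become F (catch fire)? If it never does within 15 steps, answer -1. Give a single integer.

Step 1: cell (1,0)='T' (+4 fires, +2 burnt)
Step 2: cell (1,0)='F' (+5 fires, +4 burnt)
  -> target ignites at step 2
Step 3: cell (1,0)='.' (+5 fires, +5 burnt)
Step 4: cell (1,0)='.' (+3 fires, +5 burnt)
Step 5: cell (1,0)='.' (+2 fires, +3 burnt)
Step 6: cell (1,0)='.' (+0 fires, +2 burnt)
  fire out at step 6

2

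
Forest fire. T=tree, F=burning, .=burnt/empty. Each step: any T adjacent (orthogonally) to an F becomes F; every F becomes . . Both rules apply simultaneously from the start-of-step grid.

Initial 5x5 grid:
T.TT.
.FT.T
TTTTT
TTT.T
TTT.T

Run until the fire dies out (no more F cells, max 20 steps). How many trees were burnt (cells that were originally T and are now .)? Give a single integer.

Answer: 17

Derivation:
Step 1: +2 fires, +1 burnt (F count now 2)
Step 2: +4 fires, +2 burnt (F count now 4)
Step 3: +5 fires, +4 burnt (F count now 5)
Step 4: +3 fires, +5 burnt (F count now 3)
Step 5: +2 fires, +3 burnt (F count now 2)
Step 6: +1 fires, +2 burnt (F count now 1)
Step 7: +0 fires, +1 burnt (F count now 0)
Fire out after step 7
Initially T: 18, now '.': 24
Total burnt (originally-T cells now '.'): 17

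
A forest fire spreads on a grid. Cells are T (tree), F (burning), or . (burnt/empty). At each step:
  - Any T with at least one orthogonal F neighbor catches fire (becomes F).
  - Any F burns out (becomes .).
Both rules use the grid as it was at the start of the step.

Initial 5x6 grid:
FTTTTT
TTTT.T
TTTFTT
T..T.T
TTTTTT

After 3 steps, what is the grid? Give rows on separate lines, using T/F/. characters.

Step 1: 6 trees catch fire, 2 burn out
  .FTTTT
  FTTF.T
  TTF.FT
  T..F.T
  TTTTTT
Step 2: 8 trees catch fire, 6 burn out
  ..FFTT
  .FF..T
  FF...F
  T....T
  TTTFTT
Step 3: 6 trees catch fire, 8 burn out
  ....FT
  .....F
  ......
  F....F
  TTF.FT

....FT
.....F
......
F....F
TTF.FT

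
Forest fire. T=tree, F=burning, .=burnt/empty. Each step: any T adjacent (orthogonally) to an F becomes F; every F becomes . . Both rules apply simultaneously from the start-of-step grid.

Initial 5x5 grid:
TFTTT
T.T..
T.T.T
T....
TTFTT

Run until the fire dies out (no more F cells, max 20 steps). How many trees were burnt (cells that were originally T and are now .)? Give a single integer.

Answer: 13

Derivation:
Step 1: +4 fires, +2 burnt (F count now 4)
Step 2: +5 fires, +4 burnt (F count now 5)
Step 3: +4 fires, +5 burnt (F count now 4)
Step 4: +0 fires, +4 burnt (F count now 0)
Fire out after step 4
Initially T: 14, now '.': 24
Total burnt (originally-T cells now '.'): 13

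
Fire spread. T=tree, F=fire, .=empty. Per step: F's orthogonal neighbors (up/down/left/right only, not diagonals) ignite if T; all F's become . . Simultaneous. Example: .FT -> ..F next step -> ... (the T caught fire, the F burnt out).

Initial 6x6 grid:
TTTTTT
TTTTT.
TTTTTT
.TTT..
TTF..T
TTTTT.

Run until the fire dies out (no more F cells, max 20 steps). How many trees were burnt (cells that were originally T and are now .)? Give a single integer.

Answer: 27

Derivation:
Step 1: +3 fires, +1 burnt (F count now 3)
Step 2: +6 fires, +3 burnt (F count now 6)
Step 3: +5 fires, +6 burnt (F count now 5)
Step 4: +5 fires, +5 burnt (F count now 5)
Step 5: +5 fires, +5 burnt (F count now 5)
Step 6: +2 fires, +5 burnt (F count now 2)
Step 7: +1 fires, +2 burnt (F count now 1)
Step 8: +0 fires, +1 burnt (F count now 0)
Fire out after step 8
Initially T: 28, now '.': 35
Total burnt (originally-T cells now '.'): 27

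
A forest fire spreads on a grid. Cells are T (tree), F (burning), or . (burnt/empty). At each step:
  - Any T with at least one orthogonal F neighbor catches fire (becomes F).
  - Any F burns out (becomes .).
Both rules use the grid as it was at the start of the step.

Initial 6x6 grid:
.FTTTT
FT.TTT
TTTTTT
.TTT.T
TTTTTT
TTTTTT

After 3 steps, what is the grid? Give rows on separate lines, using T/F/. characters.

Step 1: 3 trees catch fire, 2 burn out
  ..FTTT
  .F.TTT
  FTTTTT
  .TTT.T
  TTTTTT
  TTTTTT
Step 2: 2 trees catch fire, 3 burn out
  ...FTT
  ...TTT
  .FTTTT
  .TTT.T
  TTTTTT
  TTTTTT
Step 3: 4 trees catch fire, 2 burn out
  ....FT
  ...FTT
  ..FTTT
  .FTT.T
  TTTTTT
  TTTTTT

....FT
...FTT
..FTTT
.FTT.T
TTTTTT
TTTTTT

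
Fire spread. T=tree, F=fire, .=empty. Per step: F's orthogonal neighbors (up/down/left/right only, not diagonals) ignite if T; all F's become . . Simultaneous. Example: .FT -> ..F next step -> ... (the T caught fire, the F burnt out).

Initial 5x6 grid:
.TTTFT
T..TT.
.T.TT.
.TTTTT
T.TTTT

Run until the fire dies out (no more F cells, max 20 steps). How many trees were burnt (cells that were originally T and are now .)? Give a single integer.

Step 1: +3 fires, +1 burnt (F count now 3)
Step 2: +3 fires, +3 burnt (F count now 3)
Step 3: +3 fires, +3 burnt (F count now 3)
Step 4: +3 fires, +3 burnt (F count now 3)
Step 5: +3 fires, +3 burnt (F count now 3)
Step 6: +2 fires, +3 burnt (F count now 2)
Step 7: +1 fires, +2 burnt (F count now 1)
Step 8: +0 fires, +1 burnt (F count now 0)
Fire out after step 8
Initially T: 20, now '.': 28
Total burnt (originally-T cells now '.'): 18

Answer: 18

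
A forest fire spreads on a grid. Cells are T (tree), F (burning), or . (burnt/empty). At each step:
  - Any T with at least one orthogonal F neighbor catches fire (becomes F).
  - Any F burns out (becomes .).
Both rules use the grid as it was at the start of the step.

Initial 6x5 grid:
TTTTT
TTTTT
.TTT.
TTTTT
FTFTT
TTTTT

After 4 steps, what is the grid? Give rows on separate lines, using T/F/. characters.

Step 1: 6 trees catch fire, 2 burn out
  TTTTT
  TTTTT
  .TTT.
  FTFTT
  .F.FT
  FTFTT
Step 2: 6 trees catch fire, 6 burn out
  TTTTT
  TTTTT
  .TFT.
  .F.FT
  ....F
  .F.FT
Step 3: 5 trees catch fire, 6 burn out
  TTTTT
  TTFTT
  .F.F.
  ....F
  .....
  ....F
Step 4: 3 trees catch fire, 5 burn out
  TTFTT
  TF.FT
  .....
  .....
  .....
  .....

TTFTT
TF.FT
.....
.....
.....
.....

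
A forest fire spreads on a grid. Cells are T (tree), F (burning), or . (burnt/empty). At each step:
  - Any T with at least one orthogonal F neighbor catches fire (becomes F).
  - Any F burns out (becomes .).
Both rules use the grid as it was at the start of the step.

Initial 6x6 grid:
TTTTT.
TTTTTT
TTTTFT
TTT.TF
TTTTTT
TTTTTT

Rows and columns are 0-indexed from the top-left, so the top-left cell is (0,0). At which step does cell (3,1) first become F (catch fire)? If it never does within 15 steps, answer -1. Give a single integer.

Step 1: cell (3,1)='T' (+5 fires, +2 burnt)
Step 2: cell (3,1)='T' (+6 fires, +5 burnt)
Step 3: cell (3,1)='T' (+6 fires, +6 burnt)
Step 4: cell (3,1)='F' (+6 fires, +6 burnt)
  -> target ignites at step 4
Step 5: cell (3,1)='.' (+5 fires, +6 burnt)
Step 6: cell (3,1)='.' (+3 fires, +5 burnt)
Step 7: cell (3,1)='.' (+1 fires, +3 burnt)
Step 8: cell (3,1)='.' (+0 fires, +1 burnt)
  fire out at step 8

4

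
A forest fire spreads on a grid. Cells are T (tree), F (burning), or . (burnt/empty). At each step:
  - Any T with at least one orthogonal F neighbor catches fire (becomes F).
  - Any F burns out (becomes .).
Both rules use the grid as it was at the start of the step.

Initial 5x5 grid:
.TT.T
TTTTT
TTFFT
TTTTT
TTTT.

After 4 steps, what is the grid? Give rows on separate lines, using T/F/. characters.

Step 1: 6 trees catch fire, 2 burn out
  .TT.T
  TTFFT
  TF..F
  TTFFT
  TTTT.
Step 2: 8 trees catch fire, 6 burn out
  .TF.T
  TF..F
  F....
  TF..F
  TTFF.
Step 3: 5 trees catch fire, 8 burn out
  .F..F
  F....
  .....
  F....
  TF...
Step 4: 1 trees catch fire, 5 burn out
  .....
  .....
  .....
  .....
  F....

.....
.....
.....
.....
F....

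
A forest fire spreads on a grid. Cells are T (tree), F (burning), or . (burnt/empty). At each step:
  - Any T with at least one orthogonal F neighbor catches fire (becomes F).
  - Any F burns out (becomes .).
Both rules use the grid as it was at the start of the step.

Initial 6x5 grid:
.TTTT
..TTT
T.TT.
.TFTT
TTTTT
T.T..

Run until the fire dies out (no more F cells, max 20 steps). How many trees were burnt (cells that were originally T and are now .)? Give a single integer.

Answer: 19

Derivation:
Step 1: +4 fires, +1 burnt (F count now 4)
Step 2: +6 fires, +4 burnt (F count now 6)
Step 3: +4 fires, +6 burnt (F count now 4)
Step 4: +4 fires, +4 burnt (F count now 4)
Step 5: +1 fires, +4 burnt (F count now 1)
Step 6: +0 fires, +1 burnt (F count now 0)
Fire out after step 6
Initially T: 20, now '.': 29
Total burnt (originally-T cells now '.'): 19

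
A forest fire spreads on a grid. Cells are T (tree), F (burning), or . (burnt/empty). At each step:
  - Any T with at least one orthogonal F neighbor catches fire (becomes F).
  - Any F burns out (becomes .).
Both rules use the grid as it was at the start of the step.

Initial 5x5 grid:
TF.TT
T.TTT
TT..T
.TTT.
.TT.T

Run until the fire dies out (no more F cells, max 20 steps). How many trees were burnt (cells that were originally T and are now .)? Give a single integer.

Answer: 9

Derivation:
Step 1: +1 fires, +1 burnt (F count now 1)
Step 2: +1 fires, +1 burnt (F count now 1)
Step 3: +1 fires, +1 burnt (F count now 1)
Step 4: +1 fires, +1 burnt (F count now 1)
Step 5: +1 fires, +1 burnt (F count now 1)
Step 6: +2 fires, +1 burnt (F count now 2)
Step 7: +2 fires, +2 burnt (F count now 2)
Step 8: +0 fires, +2 burnt (F count now 0)
Fire out after step 8
Initially T: 16, now '.': 18
Total burnt (originally-T cells now '.'): 9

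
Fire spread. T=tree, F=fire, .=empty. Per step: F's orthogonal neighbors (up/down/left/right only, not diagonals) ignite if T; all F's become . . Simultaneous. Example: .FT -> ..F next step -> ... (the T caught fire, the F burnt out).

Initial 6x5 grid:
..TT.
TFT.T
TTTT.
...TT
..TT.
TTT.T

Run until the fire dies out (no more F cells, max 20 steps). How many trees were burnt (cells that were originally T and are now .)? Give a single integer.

Answer: 15

Derivation:
Step 1: +3 fires, +1 burnt (F count now 3)
Step 2: +3 fires, +3 burnt (F count now 3)
Step 3: +2 fires, +3 burnt (F count now 2)
Step 4: +1 fires, +2 burnt (F count now 1)
Step 5: +2 fires, +1 burnt (F count now 2)
Step 6: +1 fires, +2 burnt (F count now 1)
Step 7: +1 fires, +1 burnt (F count now 1)
Step 8: +1 fires, +1 burnt (F count now 1)
Step 9: +1 fires, +1 burnt (F count now 1)
Step 10: +0 fires, +1 burnt (F count now 0)
Fire out after step 10
Initially T: 17, now '.': 28
Total burnt (originally-T cells now '.'): 15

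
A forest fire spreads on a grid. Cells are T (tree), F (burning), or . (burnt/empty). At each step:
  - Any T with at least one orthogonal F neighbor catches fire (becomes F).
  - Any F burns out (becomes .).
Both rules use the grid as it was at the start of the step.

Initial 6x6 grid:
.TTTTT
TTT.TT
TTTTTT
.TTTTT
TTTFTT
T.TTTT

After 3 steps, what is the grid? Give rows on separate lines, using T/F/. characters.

Step 1: 4 trees catch fire, 1 burn out
  .TTTTT
  TTT.TT
  TTTTTT
  .TTFTT
  TTF.FT
  T.TFTT
Step 2: 7 trees catch fire, 4 burn out
  .TTTTT
  TTT.TT
  TTTFTT
  .TF.FT
  TF...F
  T.F.FT
Step 3: 6 trees catch fire, 7 burn out
  .TTTTT
  TTT.TT
  TTF.FT
  .F...F
  F.....
  T....F

.TTTTT
TTT.TT
TTF.FT
.F...F
F.....
T....F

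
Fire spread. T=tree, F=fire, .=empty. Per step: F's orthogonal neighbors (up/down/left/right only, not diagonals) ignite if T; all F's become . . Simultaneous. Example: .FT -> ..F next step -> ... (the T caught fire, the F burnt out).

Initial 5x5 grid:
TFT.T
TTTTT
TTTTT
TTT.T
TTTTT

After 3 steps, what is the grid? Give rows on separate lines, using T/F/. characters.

Step 1: 3 trees catch fire, 1 burn out
  F.F.T
  TFTTT
  TTTTT
  TTT.T
  TTTTT
Step 2: 3 trees catch fire, 3 burn out
  ....T
  F.FTT
  TFTTT
  TTT.T
  TTTTT
Step 3: 4 trees catch fire, 3 burn out
  ....T
  ...FT
  F.FTT
  TFT.T
  TTTTT

....T
...FT
F.FTT
TFT.T
TTTTT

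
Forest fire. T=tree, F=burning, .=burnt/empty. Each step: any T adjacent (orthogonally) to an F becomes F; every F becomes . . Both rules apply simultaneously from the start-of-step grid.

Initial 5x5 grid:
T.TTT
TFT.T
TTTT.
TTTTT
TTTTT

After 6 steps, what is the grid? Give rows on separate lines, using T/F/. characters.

Step 1: 3 trees catch fire, 1 burn out
  T.TTT
  F.F.T
  TFTT.
  TTTTT
  TTTTT
Step 2: 5 trees catch fire, 3 burn out
  F.FTT
  ....T
  F.FT.
  TFTTT
  TTTTT
Step 3: 5 trees catch fire, 5 burn out
  ...FT
  ....T
  ...F.
  F.FTT
  TFTTT
Step 4: 4 trees catch fire, 5 burn out
  ....F
  ....T
  .....
  ...FT
  F.FTT
Step 5: 3 trees catch fire, 4 burn out
  .....
  ....F
  .....
  ....F
  ...FT
Step 6: 1 trees catch fire, 3 burn out
  .....
  .....
  .....
  .....
  ....F

.....
.....
.....
.....
....F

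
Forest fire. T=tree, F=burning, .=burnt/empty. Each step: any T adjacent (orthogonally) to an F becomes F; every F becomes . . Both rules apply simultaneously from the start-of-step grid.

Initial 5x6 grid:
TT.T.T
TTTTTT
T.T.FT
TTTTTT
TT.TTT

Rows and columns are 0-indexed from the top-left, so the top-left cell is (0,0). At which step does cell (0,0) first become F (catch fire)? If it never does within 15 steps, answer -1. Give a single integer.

Step 1: cell (0,0)='T' (+3 fires, +1 burnt)
Step 2: cell (0,0)='T' (+5 fires, +3 burnt)
Step 3: cell (0,0)='T' (+6 fires, +5 burnt)
Step 4: cell (0,0)='T' (+3 fires, +6 burnt)
Step 5: cell (0,0)='T' (+4 fires, +3 burnt)
Step 6: cell (0,0)='F' (+3 fires, +4 burnt)
  -> target ignites at step 6
Step 7: cell (0,0)='.' (+0 fires, +3 burnt)
  fire out at step 7

6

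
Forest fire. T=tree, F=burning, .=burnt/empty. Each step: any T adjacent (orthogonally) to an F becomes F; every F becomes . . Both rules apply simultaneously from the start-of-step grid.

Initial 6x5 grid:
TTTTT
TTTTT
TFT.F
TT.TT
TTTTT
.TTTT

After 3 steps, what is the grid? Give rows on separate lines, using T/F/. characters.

Step 1: 6 trees catch fire, 2 burn out
  TTTTT
  TFTTF
  F.F..
  TF.TF
  TTTTT
  .TTTT
Step 2: 9 trees catch fire, 6 burn out
  TFTTF
  F.FF.
  .....
  F..F.
  TFTTF
  .TTTT
Step 3: 8 trees catch fire, 9 burn out
  F.FF.
  .....
  .....
  .....
  F.FF.
  .FTTF

F.FF.
.....
.....
.....
F.FF.
.FTTF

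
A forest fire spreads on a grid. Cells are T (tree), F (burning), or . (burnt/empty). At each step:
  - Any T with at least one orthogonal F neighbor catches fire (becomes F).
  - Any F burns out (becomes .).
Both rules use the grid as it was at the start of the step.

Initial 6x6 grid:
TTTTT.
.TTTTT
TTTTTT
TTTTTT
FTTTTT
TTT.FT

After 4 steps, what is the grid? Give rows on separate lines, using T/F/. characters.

Step 1: 5 trees catch fire, 2 burn out
  TTTTT.
  .TTTTT
  TTTTTT
  FTTTTT
  .FTTFT
  FTT..F
Step 2: 7 trees catch fire, 5 burn out
  TTTTT.
  .TTTTT
  FTTTTT
  .FTTFT
  ..FF.F
  .FT...
Step 3: 6 trees catch fire, 7 burn out
  TTTTT.
  .TTTTT
  .FTTFT
  ..FF.F
  ......
  ..F...
Step 4: 5 trees catch fire, 6 burn out
  TTTTT.
  .FTTFT
  ..FF.F
  ......
  ......
  ......

TTTTT.
.FTTFT
..FF.F
......
......
......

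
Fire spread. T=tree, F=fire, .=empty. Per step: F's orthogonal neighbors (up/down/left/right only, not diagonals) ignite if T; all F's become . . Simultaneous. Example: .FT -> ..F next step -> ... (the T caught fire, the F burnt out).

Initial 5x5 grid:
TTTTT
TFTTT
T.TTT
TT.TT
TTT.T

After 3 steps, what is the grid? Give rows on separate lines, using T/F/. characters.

Step 1: 3 trees catch fire, 1 burn out
  TFTTT
  F.FTT
  T.TTT
  TT.TT
  TTT.T
Step 2: 5 trees catch fire, 3 burn out
  F.FTT
  ...FT
  F.FTT
  TT.TT
  TTT.T
Step 3: 4 trees catch fire, 5 burn out
  ...FT
  ....F
  ...FT
  FT.TT
  TTT.T

...FT
....F
...FT
FT.TT
TTT.T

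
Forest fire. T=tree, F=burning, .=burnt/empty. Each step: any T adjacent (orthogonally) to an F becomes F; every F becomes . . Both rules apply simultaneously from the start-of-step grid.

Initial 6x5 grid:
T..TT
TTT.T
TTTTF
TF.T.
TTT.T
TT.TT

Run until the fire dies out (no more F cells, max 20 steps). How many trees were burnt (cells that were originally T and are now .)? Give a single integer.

Step 1: +5 fires, +2 burnt (F count now 5)
Step 2: +8 fires, +5 burnt (F count now 8)
Step 3: +4 fires, +8 burnt (F count now 4)
Step 4: +1 fires, +4 burnt (F count now 1)
Step 5: +0 fires, +1 burnt (F count now 0)
Fire out after step 5
Initially T: 21, now '.': 27
Total burnt (originally-T cells now '.'): 18

Answer: 18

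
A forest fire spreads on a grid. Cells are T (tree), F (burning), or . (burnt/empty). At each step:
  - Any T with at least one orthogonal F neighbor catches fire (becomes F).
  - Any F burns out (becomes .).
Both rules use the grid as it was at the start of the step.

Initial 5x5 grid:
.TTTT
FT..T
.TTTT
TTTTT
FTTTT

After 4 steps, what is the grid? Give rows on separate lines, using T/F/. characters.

Step 1: 3 trees catch fire, 2 burn out
  .TTTT
  .F..T
  .TTTT
  FTTTT
  .FTTT
Step 2: 4 trees catch fire, 3 burn out
  .FTTT
  ....T
  .FTTT
  .FTTT
  ..FTT
Step 3: 4 trees catch fire, 4 burn out
  ..FTT
  ....T
  ..FTT
  ..FTT
  ...FT
Step 4: 4 trees catch fire, 4 burn out
  ...FT
  ....T
  ...FT
  ...FT
  ....F

...FT
....T
...FT
...FT
....F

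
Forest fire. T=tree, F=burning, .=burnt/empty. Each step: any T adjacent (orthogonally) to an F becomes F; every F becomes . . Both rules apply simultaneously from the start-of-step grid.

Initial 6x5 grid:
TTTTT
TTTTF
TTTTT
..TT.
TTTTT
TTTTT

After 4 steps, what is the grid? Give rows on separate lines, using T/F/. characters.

Step 1: 3 trees catch fire, 1 burn out
  TTTTF
  TTTF.
  TTTTF
  ..TT.
  TTTTT
  TTTTT
Step 2: 3 trees catch fire, 3 burn out
  TTTF.
  TTF..
  TTTF.
  ..TT.
  TTTTT
  TTTTT
Step 3: 4 trees catch fire, 3 burn out
  TTF..
  TF...
  TTF..
  ..TF.
  TTTTT
  TTTTT
Step 4: 5 trees catch fire, 4 burn out
  TF...
  F....
  TF...
  ..F..
  TTTFT
  TTTTT

TF...
F....
TF...
..F..
TTTFT
TTTTT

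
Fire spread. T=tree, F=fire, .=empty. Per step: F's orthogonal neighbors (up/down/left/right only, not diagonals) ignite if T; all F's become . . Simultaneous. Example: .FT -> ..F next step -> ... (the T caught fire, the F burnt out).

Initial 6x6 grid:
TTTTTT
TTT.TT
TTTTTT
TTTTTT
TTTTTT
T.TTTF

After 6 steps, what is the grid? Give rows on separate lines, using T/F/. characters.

Step 1: 2 trees catch fire, 1 burn out
  TTTTTT
  TTT.TT
  TTTTTT
  TTTTTT
  TTTTTF
  T.TTF.
Step 2: 3 trees catch fire, 2 burn out
  TTTTTT
  TTT.TT
  TTTTTT
  TTTTTF
  TTTTF.
  T.TF..
Step 3: 4 trees catch fire, 3 burn out
  TTTTTT
  TTT.TT
  TTTTTF
  TTTTF.
  TTTF..
  T.F...
Step 4: 4 trees catch fire, 4 burn out
  TTTTTT
  TTT.TF
  TTTTF.
  TTTF..
  TTF...
  T.....
Step 5: 5 trees catch fire, 4 burn out
  TTTTTF
  TTT.F.
  TTTF..
  TTF...
  TF....
  T.....
Step 6: 4 trees catch fire, 5 burn out
  TTTTF.
  TTT...
  TTF...
  TF....
  F.....
  T.....

TTTTF.
TTT...
TTF...
TF....
F.....
T.....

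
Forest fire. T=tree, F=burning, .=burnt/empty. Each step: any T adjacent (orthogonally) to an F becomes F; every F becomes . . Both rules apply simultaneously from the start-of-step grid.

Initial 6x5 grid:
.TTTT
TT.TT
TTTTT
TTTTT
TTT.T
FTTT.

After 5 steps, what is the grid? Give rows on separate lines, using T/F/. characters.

Step 1: 2 trees catch fire, 1 burn out
  .TTTT
  TT.TT
  TTTTT
  TTTTT
  FTT.T
  .FTT.
Step 2: 3 trees catch fire, 2 burn out
  .TTTT
  TT.TT
  TTTTT
  FTTTT
  .FT.T
  ..FT.
Step 3: 4 trees catch fire, 3 burn out
  .TTTT
  TT.TT
  FTTTT
  .FTTT
  ..F.T
  ...F.
Step 4: 3 trees catch fire, 4 burn out
  .TTTT
  FT.TT
  .FTTT
  ..FTT
  ....T
  .....
Step 5: 3 trees catch fire, 3 burn out
  .TTTT
  .F.TT
  ..FTT
  ...FT
  ....T
  .....

.TTTT
.F.TT
..FTT
...FT
....T
.....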